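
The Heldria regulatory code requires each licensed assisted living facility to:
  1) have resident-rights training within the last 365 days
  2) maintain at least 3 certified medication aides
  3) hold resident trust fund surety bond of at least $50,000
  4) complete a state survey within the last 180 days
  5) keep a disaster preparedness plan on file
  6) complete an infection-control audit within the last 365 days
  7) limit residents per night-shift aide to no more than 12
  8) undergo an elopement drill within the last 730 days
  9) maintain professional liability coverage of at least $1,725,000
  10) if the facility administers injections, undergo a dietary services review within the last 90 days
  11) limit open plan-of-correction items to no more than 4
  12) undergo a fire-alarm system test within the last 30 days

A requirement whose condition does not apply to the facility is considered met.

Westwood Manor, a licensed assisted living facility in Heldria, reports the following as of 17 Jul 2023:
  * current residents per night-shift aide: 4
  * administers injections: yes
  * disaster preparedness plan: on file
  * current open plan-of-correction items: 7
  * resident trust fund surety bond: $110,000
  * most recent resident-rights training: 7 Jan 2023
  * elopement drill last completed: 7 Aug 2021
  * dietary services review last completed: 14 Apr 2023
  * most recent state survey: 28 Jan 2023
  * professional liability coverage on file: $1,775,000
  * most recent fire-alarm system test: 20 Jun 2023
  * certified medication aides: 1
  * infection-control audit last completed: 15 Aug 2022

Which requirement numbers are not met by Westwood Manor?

1. resident-rights training 191 days ago vs limit 365 → met
2. certified medication aides 1 < 3 → not met
3. resident trust fund surety bond $110,000 ≥ $50,000 → met
4. state survey 170 days ago vs limit 180 → met
5. disaster preparedness plan present → met
6. infection-control audit 336 days ago vs limit 365 → met
7. residents per night-shift aide 4 ≤ 12 → met
8. elopement drill 709 days ago vs limit 730 → met
9. professional liability coverage $1,775,000 ≥ $1,725,000 → met
10. condition 'administers injections' holds; dietary services review 94 days ago vs limit 90 → not met
11. open plan-of-correction items 7 > 4 → not met
12. fire-alarm system test 27 days ago vs limit 30 → met
Not met: 2, 10, 11

2, 10, 11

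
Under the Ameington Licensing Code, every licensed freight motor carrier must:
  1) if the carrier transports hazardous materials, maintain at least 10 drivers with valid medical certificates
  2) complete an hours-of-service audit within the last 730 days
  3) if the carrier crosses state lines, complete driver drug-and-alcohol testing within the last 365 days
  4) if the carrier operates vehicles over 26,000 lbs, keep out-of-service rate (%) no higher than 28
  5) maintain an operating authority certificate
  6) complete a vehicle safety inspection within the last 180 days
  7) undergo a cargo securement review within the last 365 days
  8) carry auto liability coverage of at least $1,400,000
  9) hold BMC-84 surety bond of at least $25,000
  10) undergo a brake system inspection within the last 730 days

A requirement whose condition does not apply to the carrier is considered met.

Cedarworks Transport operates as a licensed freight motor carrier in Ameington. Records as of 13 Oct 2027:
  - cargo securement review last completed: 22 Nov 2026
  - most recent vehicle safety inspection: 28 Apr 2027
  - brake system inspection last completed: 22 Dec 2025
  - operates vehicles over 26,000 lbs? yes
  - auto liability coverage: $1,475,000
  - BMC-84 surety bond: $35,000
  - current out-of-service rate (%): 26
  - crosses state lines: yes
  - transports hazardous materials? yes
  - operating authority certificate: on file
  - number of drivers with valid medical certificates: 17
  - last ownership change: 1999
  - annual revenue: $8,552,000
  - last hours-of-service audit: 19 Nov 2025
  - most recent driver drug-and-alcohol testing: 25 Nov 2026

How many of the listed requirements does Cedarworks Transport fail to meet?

0

1. condition 'transports hazardous materials' holds; drivers with valid medical certificates 17 ≥ 10 → met
2. hours-of-service audit 693 days ago vs limit 730 → met
3. condition 'crosses state lines' holds; driver drug-and-alcohol testing 322 days ago vs limit 365 → met
4. condition 'operates vehicles over 26,000 lbs' holds; out-of-service rate (%) 26 ≤ 28 → met
5. operating authority certificate present → met
6. vehicle safety inspection 168 days ago vs limit 180 → met
7. cargo securement review 325 days ago vs limit 365 → met
8. auto liability coverage $1,475,000 ≥ $1,400,000 → met
9. BMC-84 surety bond $35,000 ≥ $25,000 → met
10. brake system inspection 660 days ago vs limit 730 → met
Not met: 0 of 10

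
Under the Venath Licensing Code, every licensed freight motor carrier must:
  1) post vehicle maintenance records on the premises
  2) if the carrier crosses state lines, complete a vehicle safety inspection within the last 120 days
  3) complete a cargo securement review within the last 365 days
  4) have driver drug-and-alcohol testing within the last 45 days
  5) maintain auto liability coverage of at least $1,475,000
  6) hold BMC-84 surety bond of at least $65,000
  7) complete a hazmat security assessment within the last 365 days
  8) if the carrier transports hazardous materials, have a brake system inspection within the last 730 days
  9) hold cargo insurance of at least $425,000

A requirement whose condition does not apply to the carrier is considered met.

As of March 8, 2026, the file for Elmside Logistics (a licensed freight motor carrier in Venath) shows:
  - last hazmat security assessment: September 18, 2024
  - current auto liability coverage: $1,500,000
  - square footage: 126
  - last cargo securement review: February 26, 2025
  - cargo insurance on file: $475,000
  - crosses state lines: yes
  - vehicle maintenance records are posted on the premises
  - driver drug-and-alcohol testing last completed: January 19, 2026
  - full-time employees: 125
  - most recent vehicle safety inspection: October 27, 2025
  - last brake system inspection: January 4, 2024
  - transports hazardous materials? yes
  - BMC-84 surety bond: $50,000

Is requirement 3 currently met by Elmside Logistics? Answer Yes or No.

No

3. cargo securement review 375 days ago vs limit 365 → not met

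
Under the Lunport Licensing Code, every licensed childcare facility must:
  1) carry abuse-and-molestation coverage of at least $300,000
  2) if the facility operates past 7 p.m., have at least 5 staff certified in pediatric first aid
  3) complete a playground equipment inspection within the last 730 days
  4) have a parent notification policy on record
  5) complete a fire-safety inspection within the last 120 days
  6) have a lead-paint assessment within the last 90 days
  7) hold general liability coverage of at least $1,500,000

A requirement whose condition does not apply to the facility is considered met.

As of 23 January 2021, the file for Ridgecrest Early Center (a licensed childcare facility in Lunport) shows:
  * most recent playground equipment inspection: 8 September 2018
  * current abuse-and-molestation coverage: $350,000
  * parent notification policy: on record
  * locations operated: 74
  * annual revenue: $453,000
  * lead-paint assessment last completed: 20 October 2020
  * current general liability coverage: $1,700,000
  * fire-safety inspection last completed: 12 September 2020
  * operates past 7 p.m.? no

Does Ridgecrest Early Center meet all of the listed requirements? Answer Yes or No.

No

1. abuse-and-molestation coverage $350,000 ≥ $300,000 → met
2. condition 'operates past 7 p.m.' does not hold → requirement n/a → met
3. playground equipment inspection 868 days ago vs limit 730 → not met
4. parent notification policy present → met
5. fire-safety inspection 133 days ago vs limit 120 → not met
6. lead-paint assessment 95 days ago vs limit 90 → not met
7. general liability coverage $1,700,000 ≥ $1,500,000 → met
Not met: 3, 5, 6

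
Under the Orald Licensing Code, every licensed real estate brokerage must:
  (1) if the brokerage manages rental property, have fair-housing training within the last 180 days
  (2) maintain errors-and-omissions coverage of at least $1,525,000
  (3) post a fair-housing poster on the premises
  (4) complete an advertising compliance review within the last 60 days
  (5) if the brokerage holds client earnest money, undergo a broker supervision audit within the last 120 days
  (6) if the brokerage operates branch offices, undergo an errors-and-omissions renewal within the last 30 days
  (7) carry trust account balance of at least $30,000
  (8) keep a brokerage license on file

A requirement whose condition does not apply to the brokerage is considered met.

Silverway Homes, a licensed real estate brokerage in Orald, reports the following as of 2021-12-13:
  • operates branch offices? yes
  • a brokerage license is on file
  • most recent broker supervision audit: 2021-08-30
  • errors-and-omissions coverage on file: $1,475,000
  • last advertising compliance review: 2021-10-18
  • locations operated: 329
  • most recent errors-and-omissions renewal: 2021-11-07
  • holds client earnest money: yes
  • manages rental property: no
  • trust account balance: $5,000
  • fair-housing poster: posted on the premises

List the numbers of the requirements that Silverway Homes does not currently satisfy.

1. condition 'manages rental property' does not hold → requirement n/a → met
2. errors-and-omissions coverage $1,475,000 < $1,525,000 → not met
3. fair-housing poster present → met
4. advertising compliance review 56 days ago vs limit 60 → met
5. condition 'holds client earnest money' holds; broker supervision audit 105 days ago vs limit 120 → met
6. condition 'operates branch offices' holds; errors-and-omissions renewal 36 days ago vs limit 30 → not met
7. trust account balance $5,000 < $30,000 → not met
8. brokerage license present → met
Not met: 2, 6, 7

2, 6, 7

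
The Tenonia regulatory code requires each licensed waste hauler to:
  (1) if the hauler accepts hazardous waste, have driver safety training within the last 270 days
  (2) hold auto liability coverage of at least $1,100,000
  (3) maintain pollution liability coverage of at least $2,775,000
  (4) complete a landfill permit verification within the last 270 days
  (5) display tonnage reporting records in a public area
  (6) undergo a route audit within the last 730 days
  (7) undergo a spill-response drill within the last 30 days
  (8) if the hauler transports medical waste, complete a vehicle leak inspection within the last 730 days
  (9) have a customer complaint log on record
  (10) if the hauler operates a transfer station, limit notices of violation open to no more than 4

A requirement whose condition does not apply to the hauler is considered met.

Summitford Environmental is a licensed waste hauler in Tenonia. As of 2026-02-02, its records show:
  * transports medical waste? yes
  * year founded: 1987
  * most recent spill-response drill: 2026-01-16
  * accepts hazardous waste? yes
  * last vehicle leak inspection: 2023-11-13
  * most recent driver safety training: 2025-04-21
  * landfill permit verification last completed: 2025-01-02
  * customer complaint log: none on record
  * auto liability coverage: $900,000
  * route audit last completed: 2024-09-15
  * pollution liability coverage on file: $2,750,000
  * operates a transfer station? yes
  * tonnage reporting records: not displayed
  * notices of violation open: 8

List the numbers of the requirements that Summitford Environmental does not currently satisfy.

1. condition 'accepts hazardous waste' holds; driver safety training 287 days ago vs limit 270 → not met
2. auto liability coverage $900,000 < $1,100,000 → not met
3. pollution liability coverage $2,750,000 < $2,775,000 → not met
4. landfill permit verification 396 days ago vs limit 270 → not met
5. tonnage reporting records absent → not met
6. route audit 505 days ago vs limit 730 → met
7. spill-response drill 17 days ago vs limit 30 → met
8. condition 'transports medical waste' holds; vehicle leak inspection 812 days ago vs limit 730 → not met
9. customer complaint log absent → not met
10. condition 'operates a transfer station' holds; notices of violation open 8 > 4 → not met
Not met: 1, 2, 3, 4, 5, 8, 9, 10

1, 2, 3, 4, 5, 8, 9, 10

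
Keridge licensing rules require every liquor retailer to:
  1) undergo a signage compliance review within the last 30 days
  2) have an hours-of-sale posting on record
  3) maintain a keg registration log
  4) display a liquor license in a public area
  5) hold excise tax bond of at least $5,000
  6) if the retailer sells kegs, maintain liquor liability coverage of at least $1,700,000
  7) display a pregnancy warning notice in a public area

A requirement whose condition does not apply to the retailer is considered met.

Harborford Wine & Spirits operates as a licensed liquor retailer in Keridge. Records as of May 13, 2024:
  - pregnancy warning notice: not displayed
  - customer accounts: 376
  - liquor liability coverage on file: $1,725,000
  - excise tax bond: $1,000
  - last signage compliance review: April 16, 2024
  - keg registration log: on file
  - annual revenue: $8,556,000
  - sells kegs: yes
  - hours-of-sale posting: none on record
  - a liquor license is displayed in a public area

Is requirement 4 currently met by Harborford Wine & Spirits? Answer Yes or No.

4. liquor license present → met

Yes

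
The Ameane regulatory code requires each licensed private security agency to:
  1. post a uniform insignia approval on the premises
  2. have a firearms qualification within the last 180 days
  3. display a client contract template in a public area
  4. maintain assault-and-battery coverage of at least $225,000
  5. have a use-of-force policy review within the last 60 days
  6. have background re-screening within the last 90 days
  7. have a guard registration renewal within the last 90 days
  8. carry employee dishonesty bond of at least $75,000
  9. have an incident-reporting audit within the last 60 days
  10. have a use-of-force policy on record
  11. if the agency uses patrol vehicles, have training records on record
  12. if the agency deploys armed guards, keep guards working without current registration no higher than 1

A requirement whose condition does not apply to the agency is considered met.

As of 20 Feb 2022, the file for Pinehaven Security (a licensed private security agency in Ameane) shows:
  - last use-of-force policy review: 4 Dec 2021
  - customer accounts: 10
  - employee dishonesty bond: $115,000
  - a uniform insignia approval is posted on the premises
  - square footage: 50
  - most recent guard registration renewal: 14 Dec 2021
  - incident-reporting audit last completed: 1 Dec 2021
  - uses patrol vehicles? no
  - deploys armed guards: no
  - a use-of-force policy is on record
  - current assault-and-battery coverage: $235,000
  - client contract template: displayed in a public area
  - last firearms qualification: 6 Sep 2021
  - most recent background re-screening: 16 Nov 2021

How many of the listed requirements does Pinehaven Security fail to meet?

3

1. uniform insignia approval present → met
2. firearms qualification 167 days ago vs limit 180 → met
3. client contract template present → met
4. assault-and-battery coverage $235,000 ≥ $225,000 → met
5. use-of-force policy review 78 days ago vs limit 60 → not met
6. background re-screening 96 days ago vs limit 90 → not met
7. guard registration renewal 68 days ago vs limit 90 → met
8. employee dishonesty bond $115,000 ≥ $75,000 → met
9. incident-reporting audit 81 days ago vs limit 60 → not met
10. use-of-force policy present → met
11. condition 'uses patrol vehicles' does not hold → requirement n/a → met
12. condition 'deploys armed guards' does not hold → requirement n/a → met
Not met: 3 of 12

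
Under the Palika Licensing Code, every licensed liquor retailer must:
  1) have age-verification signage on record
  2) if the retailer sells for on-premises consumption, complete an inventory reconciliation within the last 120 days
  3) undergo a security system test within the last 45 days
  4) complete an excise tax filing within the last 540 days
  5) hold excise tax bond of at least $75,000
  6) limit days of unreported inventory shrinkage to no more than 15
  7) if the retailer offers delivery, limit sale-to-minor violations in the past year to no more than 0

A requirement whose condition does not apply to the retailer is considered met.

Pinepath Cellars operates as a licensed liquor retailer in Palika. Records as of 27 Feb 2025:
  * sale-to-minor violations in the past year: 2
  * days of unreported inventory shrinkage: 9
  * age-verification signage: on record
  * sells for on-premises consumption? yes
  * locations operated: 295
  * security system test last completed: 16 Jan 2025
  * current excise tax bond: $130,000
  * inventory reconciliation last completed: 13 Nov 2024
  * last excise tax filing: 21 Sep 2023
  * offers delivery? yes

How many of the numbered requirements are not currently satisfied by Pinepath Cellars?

1. age-verification signage present → met
2. condition 'sells for on-premises consumption' holds; inventory reconciliation 106 days ago vs limit 120 → met
3. security system test 42 days ago vs limit 45 → met
4. excise tax filing 525 days ago vs limit 540 → met
5. excise tax bond $130,000 ≥ $75,000 → met
6. days of unreported inventory shrinkage 9 ≤ 15 → met
7. condition 'offers delivery' holds; sale-to-minor violations in the past year 2 > 0 → not met
Not met: 1 of 7

1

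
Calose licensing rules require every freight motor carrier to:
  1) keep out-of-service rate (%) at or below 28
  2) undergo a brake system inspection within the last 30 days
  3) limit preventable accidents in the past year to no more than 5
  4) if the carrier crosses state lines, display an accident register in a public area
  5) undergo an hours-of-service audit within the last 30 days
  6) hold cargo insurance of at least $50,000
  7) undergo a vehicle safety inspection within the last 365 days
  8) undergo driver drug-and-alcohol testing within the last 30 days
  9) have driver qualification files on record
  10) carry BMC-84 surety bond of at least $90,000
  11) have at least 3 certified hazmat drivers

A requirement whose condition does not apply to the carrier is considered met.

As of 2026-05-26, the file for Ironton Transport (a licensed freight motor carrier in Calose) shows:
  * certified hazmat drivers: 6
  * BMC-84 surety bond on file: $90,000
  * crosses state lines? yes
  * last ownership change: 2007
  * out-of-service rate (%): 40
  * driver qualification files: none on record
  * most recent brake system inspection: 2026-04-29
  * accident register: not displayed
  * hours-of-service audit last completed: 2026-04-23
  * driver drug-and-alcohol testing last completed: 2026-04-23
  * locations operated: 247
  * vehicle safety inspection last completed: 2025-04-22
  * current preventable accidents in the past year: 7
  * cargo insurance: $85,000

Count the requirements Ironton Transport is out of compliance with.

1. out-of-service rate (%) 40 > 28 → not met
2. brake system inspection 27 days ago vs limit 30 → met
3. preventable accidents in the past year 7 > 5 → not met
4. condition 'crosses state lines' holds; accident register absent → not met
5. hours-of-service audit 33 days ago vs limit 30 → not met
6. cargo insurance $85,000 ≥ $50,000 → met
7. vehicle safety inspection 399 days ago vs limit 365 → not met
8. driver drug-and-alcohol testing 33 days ago vs limit 30 → not met
9. driver qualification files absent → not met
10. BMC-84 surety bond $90,000 ≥ $90,000 → met
11. certified hazmat drivers 6 ≥ 3 → met
Not met: 7 of 11

7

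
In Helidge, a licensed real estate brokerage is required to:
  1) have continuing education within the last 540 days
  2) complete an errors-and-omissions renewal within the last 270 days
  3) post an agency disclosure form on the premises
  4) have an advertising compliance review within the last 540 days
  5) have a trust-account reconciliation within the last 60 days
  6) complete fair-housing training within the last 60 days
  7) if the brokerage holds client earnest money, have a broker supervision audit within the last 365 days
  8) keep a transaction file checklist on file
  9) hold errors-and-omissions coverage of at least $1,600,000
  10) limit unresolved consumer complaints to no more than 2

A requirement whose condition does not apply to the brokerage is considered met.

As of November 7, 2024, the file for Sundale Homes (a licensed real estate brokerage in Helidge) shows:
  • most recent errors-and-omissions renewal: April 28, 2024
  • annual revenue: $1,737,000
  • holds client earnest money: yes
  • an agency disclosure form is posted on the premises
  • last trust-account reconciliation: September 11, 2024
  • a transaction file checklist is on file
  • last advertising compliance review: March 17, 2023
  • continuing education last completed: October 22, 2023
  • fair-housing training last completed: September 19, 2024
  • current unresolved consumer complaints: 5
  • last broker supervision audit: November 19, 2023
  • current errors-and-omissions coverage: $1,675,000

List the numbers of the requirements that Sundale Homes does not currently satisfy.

1. continuing education 382 days ago vs limit 540 → met
2. errors-and-omissions renewal 193 days ago vs limit 270 → met
3. agency disclosure form present → met
4. advertising compliance review 601 days ago vs limit 540 → not met
5. trust-account reconciliation 57 days ago vs limit 60 → met
6. fair-housing training 49 days ago vs limit 60 → met
7. condition 'holds client earnest money' holds; broker supervision audit 354 days ago vs limit 365 → met
8. transaction file checklist present → met
9. errors-and-omissions coverage $1,675,000 ≥ $1,600,000 → met
10. unresolved consumer complaints 5 > 2 → not met
Not met: 4, 10

4, 10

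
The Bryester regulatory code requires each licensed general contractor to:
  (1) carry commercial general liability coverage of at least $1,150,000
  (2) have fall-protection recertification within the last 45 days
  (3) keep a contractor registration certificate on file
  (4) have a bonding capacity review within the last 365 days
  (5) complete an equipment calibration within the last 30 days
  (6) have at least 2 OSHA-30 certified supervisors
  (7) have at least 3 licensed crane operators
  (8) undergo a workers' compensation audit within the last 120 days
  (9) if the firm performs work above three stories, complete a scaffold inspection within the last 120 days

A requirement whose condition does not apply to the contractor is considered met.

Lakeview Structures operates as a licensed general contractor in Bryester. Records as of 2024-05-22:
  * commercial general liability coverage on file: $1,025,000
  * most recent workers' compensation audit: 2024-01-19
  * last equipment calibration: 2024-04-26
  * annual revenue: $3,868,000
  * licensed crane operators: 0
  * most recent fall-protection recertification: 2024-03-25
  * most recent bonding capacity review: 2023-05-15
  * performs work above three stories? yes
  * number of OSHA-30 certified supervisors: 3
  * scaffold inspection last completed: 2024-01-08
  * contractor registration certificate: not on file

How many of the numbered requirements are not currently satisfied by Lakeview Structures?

1. commercial general liability coverage $1,025,000 < $1,150,000 → not met
2. fall-protection recertification 58 days ago vs limit 45 → not met
3. contractor registration certificate absent → not met
4. bonding capacity review 373 days ago vs limit 365 → not met
5. equipment calibration 26 days ago vs limit 30 → met
6. OSHA-30 certified supervisors 3 ≥ 2 → met
7. licensed crane operators 0 < 3 → not met
8. workers' compensation audit 124 days ago vs limit 120 → not met
9. condition 'performs work above three stories' holds; scaffold inspection 135 days ago vs limit 120 → not met
Not met: 7 of 9

7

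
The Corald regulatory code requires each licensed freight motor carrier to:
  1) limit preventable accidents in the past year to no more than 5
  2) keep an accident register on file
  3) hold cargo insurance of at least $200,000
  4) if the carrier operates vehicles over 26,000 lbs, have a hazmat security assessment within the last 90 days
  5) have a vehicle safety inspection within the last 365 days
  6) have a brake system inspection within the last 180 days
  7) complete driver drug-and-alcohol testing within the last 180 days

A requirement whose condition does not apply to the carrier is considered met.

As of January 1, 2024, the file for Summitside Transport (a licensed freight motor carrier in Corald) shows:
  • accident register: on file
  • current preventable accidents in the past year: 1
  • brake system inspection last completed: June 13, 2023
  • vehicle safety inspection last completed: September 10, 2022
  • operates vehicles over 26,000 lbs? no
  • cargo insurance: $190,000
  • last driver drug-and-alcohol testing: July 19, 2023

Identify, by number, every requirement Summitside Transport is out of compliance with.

3, 5, 6

1. preventable accidents in the past year 1 ≤ 5 → met
2. accident register present → met
3. cargo insurance $190,000 < $200,000 → not met
4. condition 'operates vehicles over 26,000 lbs' does not hold → requirement n/a → met
5. vehicle safety inspection 478 days ago vs limit 365 → not met
6. brake system inspection 202 days ago vs limit 180 → not met
7. driver drug-and-alcohol testing 166 days ago vs limit 180 → met
Not met: 3, 5, 6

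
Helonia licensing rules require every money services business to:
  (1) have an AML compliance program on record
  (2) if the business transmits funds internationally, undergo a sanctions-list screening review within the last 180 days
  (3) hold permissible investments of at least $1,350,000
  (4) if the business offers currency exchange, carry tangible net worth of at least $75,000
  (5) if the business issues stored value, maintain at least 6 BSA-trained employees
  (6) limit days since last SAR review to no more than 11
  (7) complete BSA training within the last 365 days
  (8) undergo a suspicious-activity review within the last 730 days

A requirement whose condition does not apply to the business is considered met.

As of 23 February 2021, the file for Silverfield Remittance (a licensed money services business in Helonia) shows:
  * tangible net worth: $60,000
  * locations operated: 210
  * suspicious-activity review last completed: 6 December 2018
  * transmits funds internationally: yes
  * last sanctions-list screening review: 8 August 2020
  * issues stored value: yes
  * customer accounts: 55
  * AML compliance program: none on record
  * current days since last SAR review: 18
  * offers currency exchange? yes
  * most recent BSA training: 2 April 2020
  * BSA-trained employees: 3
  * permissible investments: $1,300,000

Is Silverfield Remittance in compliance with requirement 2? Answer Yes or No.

No

2. condition 'transmits funds internationally' holds; sanctions-list screening review 199 days ago vs limit 180 → not met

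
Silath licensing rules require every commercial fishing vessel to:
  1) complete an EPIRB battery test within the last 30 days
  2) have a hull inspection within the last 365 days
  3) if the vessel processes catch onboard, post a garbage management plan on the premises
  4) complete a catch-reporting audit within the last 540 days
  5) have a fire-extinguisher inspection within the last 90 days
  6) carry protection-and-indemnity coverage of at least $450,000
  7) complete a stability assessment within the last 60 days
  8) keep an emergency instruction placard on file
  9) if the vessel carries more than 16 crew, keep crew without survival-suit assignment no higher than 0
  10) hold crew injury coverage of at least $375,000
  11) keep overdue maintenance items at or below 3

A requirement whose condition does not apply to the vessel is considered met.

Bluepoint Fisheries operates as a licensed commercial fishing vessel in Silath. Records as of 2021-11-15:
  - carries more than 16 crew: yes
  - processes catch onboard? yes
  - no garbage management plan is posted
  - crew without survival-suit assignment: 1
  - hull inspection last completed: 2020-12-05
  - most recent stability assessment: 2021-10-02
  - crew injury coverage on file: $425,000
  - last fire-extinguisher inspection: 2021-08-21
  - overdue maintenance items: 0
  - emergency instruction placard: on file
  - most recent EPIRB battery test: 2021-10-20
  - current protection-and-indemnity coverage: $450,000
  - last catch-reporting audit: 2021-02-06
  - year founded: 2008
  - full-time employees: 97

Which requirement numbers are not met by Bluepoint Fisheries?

1. EPIRB battery test 26 days ago vs limit 30 → met
2. hull inspection 345 days ago vs limit 365 → met
3. condition 'processes catch onboard' holds; garbage management plan absent → not met
4. catch-reporting audit 282 days ago vs limit 540 → met
5. fire-extinguisher inspection 86 days ago vs limit 90 → met
6. protection-and-indemnity coverage $450,000 ≥ $450,000 → met
7. stability assessment 44 days ago vs limit 60 → met
8. emergency instruction placard present → met
9. condition 'carries more than 16 crew' holds; crew without survival-suit assignment 1 > 0 → not met
10. crew injury coverage $425,000 ≥ $375,000 → met
11. overdue maintenance items 0 ≤ 3 → met
Not met: 3, 9

3, 9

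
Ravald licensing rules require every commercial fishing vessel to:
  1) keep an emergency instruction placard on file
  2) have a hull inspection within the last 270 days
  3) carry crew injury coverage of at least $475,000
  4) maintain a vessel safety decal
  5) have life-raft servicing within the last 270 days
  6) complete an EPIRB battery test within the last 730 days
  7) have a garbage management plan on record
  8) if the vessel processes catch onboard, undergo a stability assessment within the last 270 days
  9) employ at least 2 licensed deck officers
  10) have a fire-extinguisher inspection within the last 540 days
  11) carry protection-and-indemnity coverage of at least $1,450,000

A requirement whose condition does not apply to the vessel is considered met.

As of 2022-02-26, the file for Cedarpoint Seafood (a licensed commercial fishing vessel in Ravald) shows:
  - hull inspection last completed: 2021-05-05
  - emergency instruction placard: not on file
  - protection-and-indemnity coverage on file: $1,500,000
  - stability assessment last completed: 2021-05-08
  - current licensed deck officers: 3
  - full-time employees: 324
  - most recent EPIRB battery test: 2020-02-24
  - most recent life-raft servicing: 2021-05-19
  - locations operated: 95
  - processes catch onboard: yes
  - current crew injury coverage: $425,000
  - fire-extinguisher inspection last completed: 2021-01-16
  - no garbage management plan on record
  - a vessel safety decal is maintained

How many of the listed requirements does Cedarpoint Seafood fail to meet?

7

1. emergency instruction placard absent → not met
2. hull inspection 297 days ago vs limit 270 → not met
3. crew injury coverage $425,000 < $475,000 → not met
4. vessel safety decal present → met
5. life-raft servicing 283 days ago vs limit 270 → not met
6. EPIRB battery test 733 days ago vs limit 730 → not met
7. garbage management plan absent → not met
8. condition 'processes catch onboard' holds; stability assessment 294 days ago vs limit 270 → not met
9. licensed deck officers 3 ≥ 2 → met
10. fire-extinguisher inspection 406 days ago vs limit 540 → met
11. protection-and-indemnity coverage $1,500,000 ≥ $1,450,000 → met
Not met: 7 of 11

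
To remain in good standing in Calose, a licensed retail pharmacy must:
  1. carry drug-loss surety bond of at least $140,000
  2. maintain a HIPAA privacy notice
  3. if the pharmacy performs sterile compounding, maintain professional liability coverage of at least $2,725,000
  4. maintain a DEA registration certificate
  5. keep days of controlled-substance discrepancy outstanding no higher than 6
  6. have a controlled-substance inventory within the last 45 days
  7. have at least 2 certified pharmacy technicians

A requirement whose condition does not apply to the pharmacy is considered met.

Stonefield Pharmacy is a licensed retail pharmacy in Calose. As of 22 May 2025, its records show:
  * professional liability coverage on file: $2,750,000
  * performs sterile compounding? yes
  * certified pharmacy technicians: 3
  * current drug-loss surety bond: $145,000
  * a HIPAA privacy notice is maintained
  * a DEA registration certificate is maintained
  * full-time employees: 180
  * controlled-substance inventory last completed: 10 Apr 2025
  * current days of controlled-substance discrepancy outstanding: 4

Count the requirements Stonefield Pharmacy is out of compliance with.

1. drug-loss surety bond $145,000 ≥ $140,000 → met
2. HIPAA privacy notice present → met
3. condition 'performs sterile compounding' holds; professional liability coverage $2,750,000 ≥ $2,725,000 → met
4. DEA registration certificate present → met
5. days of controlled-substance discrepancy outstanding 4 ≤ 6 → met
6. controlled-substance inventory 42 days ago vs limit 45 → met
7. certified pharmacy technicians 3 ≥ 2 → met
Not met: 0 of 7

0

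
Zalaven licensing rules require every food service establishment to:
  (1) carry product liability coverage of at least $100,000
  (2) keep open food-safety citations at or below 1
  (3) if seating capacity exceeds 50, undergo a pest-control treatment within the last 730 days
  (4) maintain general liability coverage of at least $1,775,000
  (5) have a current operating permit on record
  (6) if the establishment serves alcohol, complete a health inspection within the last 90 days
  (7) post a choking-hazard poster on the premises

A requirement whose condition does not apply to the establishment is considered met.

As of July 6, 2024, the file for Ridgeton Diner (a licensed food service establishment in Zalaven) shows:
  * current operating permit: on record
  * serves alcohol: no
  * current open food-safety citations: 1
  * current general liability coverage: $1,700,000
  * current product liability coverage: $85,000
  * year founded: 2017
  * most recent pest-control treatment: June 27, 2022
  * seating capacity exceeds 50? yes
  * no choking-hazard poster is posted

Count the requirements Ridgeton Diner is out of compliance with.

1. product liability coverage $85,000 < $100,000 → not met
2. open food-safety citations 1 ≤ 1 → met
3. condition 'seating capacity exceeds 50' holds; pest-control treatment 740 days ago vs limit 730 → not met
4. general liability coverage $1,700,000 < $1,775,000 → not met
5. current operating permit present → met
6. condition 'serves alcohol' does not hold → requirement n/a → met
7. choking-hazard poster absent → not met
Not met: 4 of 7

4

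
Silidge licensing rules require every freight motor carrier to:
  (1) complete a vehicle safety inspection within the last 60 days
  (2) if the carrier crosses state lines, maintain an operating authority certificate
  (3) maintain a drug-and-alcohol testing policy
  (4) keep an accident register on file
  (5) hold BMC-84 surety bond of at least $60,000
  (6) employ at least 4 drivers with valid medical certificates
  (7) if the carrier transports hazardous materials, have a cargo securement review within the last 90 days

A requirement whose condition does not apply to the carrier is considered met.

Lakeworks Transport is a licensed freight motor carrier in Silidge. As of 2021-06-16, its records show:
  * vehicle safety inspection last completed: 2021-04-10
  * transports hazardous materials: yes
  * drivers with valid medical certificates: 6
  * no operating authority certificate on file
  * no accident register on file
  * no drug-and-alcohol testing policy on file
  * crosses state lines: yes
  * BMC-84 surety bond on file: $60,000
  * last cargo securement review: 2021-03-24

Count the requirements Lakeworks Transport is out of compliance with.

1. vehicle safety inspection 67 days ago vs limit 60 → not met
2. condition 'crosses state lines' holds; operating authority certificate absent → not met
3. drug-and-alcohol testing policy absent → not met
4. accident register absent → not met
5. BMC-84 surety bond $60,000 ≥ $60,000 → met
6. drivers with valid medical certificates 6 ≥ 4 → met
7. condition 'transports hazardous materials' holds; cargo securement review 84 days ago vs limit 90 → met
Not met: 4 of 7

4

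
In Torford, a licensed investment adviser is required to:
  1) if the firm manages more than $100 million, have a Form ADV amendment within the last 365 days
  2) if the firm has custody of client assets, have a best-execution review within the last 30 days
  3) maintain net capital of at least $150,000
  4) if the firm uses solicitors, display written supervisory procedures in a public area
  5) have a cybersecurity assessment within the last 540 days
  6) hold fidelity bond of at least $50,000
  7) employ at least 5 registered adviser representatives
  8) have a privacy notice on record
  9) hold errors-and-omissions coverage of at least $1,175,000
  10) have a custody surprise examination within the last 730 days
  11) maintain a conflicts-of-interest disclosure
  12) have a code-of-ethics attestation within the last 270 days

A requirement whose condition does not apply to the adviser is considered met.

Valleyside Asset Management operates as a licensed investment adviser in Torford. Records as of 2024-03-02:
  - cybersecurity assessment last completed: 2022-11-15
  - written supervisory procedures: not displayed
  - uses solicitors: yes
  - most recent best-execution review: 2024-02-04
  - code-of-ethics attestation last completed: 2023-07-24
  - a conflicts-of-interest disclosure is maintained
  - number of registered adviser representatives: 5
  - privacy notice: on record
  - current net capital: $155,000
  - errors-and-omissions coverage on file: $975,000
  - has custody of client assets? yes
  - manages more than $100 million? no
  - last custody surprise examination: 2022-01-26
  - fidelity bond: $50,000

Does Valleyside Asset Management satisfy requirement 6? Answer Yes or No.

6. fidelity bond $50,000 ≥ $50,000 → met

Yes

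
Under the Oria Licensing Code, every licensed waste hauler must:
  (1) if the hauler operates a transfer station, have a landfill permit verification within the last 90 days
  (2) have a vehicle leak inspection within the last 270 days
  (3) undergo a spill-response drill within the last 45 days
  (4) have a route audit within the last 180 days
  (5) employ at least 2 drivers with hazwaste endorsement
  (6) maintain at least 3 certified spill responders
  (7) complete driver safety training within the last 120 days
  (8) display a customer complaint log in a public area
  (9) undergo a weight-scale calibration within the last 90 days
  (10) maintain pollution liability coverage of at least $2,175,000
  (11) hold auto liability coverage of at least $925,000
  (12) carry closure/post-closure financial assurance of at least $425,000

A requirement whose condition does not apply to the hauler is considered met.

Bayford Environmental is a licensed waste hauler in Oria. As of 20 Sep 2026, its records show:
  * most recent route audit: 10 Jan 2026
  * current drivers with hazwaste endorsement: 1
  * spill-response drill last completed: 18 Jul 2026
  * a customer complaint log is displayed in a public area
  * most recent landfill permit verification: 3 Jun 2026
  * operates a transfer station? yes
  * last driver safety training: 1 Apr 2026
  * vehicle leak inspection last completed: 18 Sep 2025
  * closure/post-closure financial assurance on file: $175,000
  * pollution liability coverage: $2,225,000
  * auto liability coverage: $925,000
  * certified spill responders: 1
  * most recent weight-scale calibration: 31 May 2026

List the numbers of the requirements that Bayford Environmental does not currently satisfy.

1. condition 'operates a transfer station' holds; landfill permit verification 109 days ago vs limit 90 → not met
2. vehicle leak inspection 367 days ago vs limit 270 → not met
3. spill-response drill 64 days ago vs limit 45 → not met
4. route audit 253 days ago vs limit 180 → not met
5. drivers with hazwaste endorsement 1 < 2 → not met
6. certified spill responders 1 < 3 → not met
7. driver safety training 172 days ago vs limit 120 → not met
8. customer complaint log present → met
9. weight-scale calibration 112 days ago vs limit 90 → not met
10. pollution liability coverage $2,225,000 ≥ $2,175,000 → met
11. auto liability coverage $925,000 ≥ $925,000 → met
12. closure/post-closure financial assurance $175,000 < $425,000 → not met
Not met: 1, 2, 3, 4, 5, 6, 7, 9, 12

1, 2, 3, 4, 5, 6, 7, 9, 12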